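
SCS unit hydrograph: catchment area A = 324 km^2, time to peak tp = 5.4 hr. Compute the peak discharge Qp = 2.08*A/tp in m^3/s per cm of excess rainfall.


SCS formula: Qp = 2.08 * A / tp.
Qp = 2.08 * 324 / 5.4
   = 673.92 / 5.4
   = 124.8 m^3/s per cm.

124.8


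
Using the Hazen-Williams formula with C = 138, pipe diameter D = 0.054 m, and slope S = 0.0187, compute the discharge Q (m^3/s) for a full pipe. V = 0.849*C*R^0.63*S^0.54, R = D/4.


For a full circular pipe, R = D/4 = 0.054/4 = 0.0135 m.
V = 0.849 * 138 * 0.0135^0.63 * 0.0187^0.54
  = 0.849 * 138 * 0.066391 * 0.116626
  = 0.9072 m/s.
Pipe area A = pi*D^2/4 = pi*0.054^2/4 = 0.0023 m^2.
Q = A * V = 0.0023 * 0.9072 = 0.0021 m^3/s.

0.0021


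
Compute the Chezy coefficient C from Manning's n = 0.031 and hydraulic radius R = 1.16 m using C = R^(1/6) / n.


The Chezy coefficient relates to Manning's n through C = R^(1/6) / n.
R^(1/6) = 1.16^(1/6) = 1.025045.
C = 1.025045 / 0.031 = 33.07 m^(1/2)/s.

33.07


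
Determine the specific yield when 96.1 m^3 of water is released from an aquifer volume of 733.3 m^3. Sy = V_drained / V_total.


Specific yield Sy = Volume drained / Total volume.
Sy = 96.1 / 733.3
   = 0.1311.

0.1311


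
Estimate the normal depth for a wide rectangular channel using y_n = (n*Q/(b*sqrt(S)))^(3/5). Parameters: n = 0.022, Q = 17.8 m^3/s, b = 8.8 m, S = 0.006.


We use the wide-channel approximation y_n = (n*Q/(b*sqrt(S)))^(3/5).
sqrt(S) = sqrt(0.006) = 0.07746.
Numerator: n*Q = 0.022 * 17.8 = 0.3916.
Denominator: b*sqrt(S) = 8.8 * 0.07746 = 0.681648.
arg = 0.5745.
y_n = 0.5745^(3/5) = 0.7171 m.

0.7171


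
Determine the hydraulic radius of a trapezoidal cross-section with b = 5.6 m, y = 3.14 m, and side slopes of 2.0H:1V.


For a trapezoidal section with side slope z:
A = (b + z*y)*y = (5.6 + 2.0*3.14)*3.14 = 37.303 m^2.
P = b + 2*y*sqrt(1 + z^2) = 5.6 + 2*3.14*sqrt(1 + 2.0^2) = 19.643 m.
R = A/P = 37.303 / 19.643 = 1.8991 m.

1.8991


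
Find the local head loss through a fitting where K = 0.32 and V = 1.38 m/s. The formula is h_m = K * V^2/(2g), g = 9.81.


Minor loss formula: h_m = K * V^2/(2g).
V^2 = 1.38^2 = 1.9044.
V^2/(2g) = 1.9044 / 19.62 = 0.0971 m.
h_m = 0.32 * 0.0971 = 0.0311 m.

0.0311


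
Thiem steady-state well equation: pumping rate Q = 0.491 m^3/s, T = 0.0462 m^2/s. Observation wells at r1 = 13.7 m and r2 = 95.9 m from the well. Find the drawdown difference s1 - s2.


Thiem equation: s1 - s2 = Q/(2*pi*T) * ln(r2/r1).
ln(r2/r1) = ln(95.9/13.7) = 1.9459.
Q/(2*pi*T) = 0.491 / (2*pi*0.0462) = 0.491 / 0.2903 = 1.6915.
s1 - s2 = 1.6915 * 1.9459 = 3.2914 m.

3.2914


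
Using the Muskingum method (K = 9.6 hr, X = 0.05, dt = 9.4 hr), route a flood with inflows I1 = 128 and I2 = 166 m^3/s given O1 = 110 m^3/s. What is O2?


Muskingum coefficients:
denom = 2*K*(1-X) + dt = 2*9.6*(1-0.05) + 9.4 = 27.64.
C0 = (dt - 2*K*X)/denom = (9.4 - 2*9.6*0.05)/27.64 = 0.3054.
C1 = (dt + 2*K*X)/denom = (9.4 + 2*9.6*0.05)/27.64 = 0.3748.
C2 = (2*K*(1-X) - dt)/denom = 0.3198.
O2 = C0*I2 + C1*I1 + C2*O1
   = 0.3054*166 + 0.3748*128 + 0.3198*110
   = 133.85 m^3/s.

133.85


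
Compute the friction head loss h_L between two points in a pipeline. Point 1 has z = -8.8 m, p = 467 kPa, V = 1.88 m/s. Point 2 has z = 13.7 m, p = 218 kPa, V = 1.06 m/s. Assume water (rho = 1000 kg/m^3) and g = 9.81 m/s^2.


Total head at each section: H = z + p/(rho*g) + V^2/(2g).
H1 = -8.8 + 467*1000/(1000*9.81) + 1.88^2/(2*9.81)
   = -8.8 + 47.604 + 0.1801
   = 38.985 m.
H2 = 13.7 + 218*1000/(1000*9.81) + 1.06^2/(2*9.81)
   = 13.7 + 22.222 + 0.0573
   = 35.979 m.
h_L = H1 - H2 = 38.985 - 35.979 = 3.005 m.

3.005


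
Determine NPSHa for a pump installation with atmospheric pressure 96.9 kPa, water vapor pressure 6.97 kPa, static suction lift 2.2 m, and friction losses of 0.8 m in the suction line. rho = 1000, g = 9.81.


NPSHa = p_atm/(rho*g) - z_s - hf_s - p_vap/(rho*g).
p_atm/(rho*g) = 96.9*1000 / (1000*9.81) = 9.878 m.
p_vap/(rho*g) = 6.97*1000 / (1000*9.81) = 0.71 m.
NPSHa = 9.878 - 2.2 - 0.8 - 0.71
      = 6.17 m.

6.17


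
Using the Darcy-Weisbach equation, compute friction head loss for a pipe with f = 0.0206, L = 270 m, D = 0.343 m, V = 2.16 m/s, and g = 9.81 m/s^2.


Darcy-Weisbach equation: h_f = f * (L/D) * V^2/(2g).
f * L/D = 0.0206 * 270/0.343 = 16.2157.
V^2/(2g) = 2.16^2 / (2*9.81) = 4.6656 / 19.62 = 0.2378 m.
h_f = 16.2157 * 0.2378 = 3.856 m.

3.856


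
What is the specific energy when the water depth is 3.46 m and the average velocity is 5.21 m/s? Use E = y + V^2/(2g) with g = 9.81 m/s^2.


Specific energy E = y + V^2/(2g).
Velocity head = V^2/(2g) = 5.21^2 / (2*9.81) = 27.1441 / 19.62 = 1.3835 m.
E = 3.46 + 1.3835 = 4.8435 m.

4.8435


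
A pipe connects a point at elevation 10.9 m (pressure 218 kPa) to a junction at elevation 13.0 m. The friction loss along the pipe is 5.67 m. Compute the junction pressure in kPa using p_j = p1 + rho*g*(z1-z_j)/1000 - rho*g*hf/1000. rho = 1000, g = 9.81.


Junction pressure: p_j = p1 + rho*g*(z1 - z_j)/1000 - rho*g*hf/1000.
Elevation term = 1000*9.81*(10.9 - 13.0)/1000 = -20.601 kPa.
Friction term = 1000*9.81*5.67/1000 = 55.623 kPa.
p_j = 218 + -20.601 - 55.623 = 141.78 kPa.

141.78


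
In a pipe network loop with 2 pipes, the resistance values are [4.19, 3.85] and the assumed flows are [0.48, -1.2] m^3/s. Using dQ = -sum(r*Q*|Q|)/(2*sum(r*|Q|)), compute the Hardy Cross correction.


Numerator terms (r*Q*|Q|): 4.19*0.48*|0.48| = 0.9654; 3.85*-1.2*|-1.2| = -5.544.
Sum of numerator = -4.5786.
Denominator terms (r*|Q|): 4.19*|0.48| = 2.0112; 3.85*|-1.2| = 4.62.
2 * sum of denominator = 2 * 6.6312 = 13.2624.
dQ = --4.5786 / 13.2624 = 0.3452 m^3/s.

0.3452


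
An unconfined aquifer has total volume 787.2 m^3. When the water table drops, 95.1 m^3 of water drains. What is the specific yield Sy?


Specific yield Sy = Volume drained / Total volume.
Sy = 95.1 / 787.2
   = 0.1208.

0.1208


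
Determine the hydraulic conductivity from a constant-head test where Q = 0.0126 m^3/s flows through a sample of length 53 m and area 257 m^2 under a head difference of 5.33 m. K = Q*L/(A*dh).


From K = Q*L / (A*dh):
Numerator: Q*L = 0.0126 * 53 = 0.6678.
Denominator: A*dh = 257 * 5.33 = 1369.81.
K = 0.6678 / 1369.81 = 0.000488 m/s.

0.000488


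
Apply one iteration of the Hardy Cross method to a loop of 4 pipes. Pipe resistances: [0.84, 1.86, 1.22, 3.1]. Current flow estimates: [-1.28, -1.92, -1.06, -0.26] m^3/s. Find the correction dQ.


Numerator terms (r*Q*|Q|): 0.84*-1.28*|-1.28| = -1.3763; 1.86*-1.92*|-1.92| = -6.8567; 1.22*-1.06*|-1.06| = -1.3708; 3.1*-0.26*|-0.26| = -0.2096.
Sum of numerator = -9.8133.
Denominator terms (r*|Q|): 0.84*|-1.28| = 1.0752; 1.86*|-1.92| = 3.5712; 1.22*|-1.06| = 1.2932; 3.1*|-0.26| = 0.806.
2 * sum of denominator = 2 * 6.7456 = 13.4912.
dQ = --9.8133 / 13.4912 = 0.7274 m^3/s.

0.7274


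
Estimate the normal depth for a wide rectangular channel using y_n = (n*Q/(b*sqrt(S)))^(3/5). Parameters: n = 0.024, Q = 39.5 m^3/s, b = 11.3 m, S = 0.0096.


We use the wide-channel approximation y_n = (n*Q/(b*sqrt(S)))^(3/5).
sqrt(S) = sqrt(0.0096) = 0.09798.
Numerator: n*Q = 0.024 * 39.5 = 0.948.
Denominator: b*sqrt(S) = 11.3 * 0.09798 = 1.107174.
arg = 0.8562.
y_n = 0.8562^(3/5) = 0.9111 m.

0.9111


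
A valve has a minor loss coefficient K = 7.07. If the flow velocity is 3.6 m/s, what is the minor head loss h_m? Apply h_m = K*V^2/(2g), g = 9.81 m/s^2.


Minor loss formula: h_m = K * V^2/(2g).
V^2 = 3.6^2 = 12.96.
V^2/(2g) = 12.96 / 19.62 = 0.6606 m.
h_m = 7.07 * 0.6606 = 4.6701 m.

4.6701


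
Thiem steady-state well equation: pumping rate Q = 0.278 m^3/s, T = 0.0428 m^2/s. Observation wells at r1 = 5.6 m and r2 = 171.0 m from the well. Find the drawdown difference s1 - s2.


Thiem equation: s1 - s2 = Q/(2*pi*T) * ln(r2/r1).
ln(r2/r1) = ln(171.0/5.6) = 3.4189.
Q/(2*pi*T) = 0.278 / (2*pi*0.0428) = 0.278 / 0.2689 = 1.0338.
s1 - s2 = 1.0338 * 3.4189 = 3.5343 m.

3.5343


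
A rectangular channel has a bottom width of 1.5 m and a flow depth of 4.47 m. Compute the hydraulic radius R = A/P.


For a rectangular section:
Flow area A = b * y = 1.5 * 4.47 = 6.71 m^2.
Wetted perimeter P = b + 2y = 1.5 + 2*4.47 = 10.44 m.
Hydraulic radius R = A/P = 6.71 / 10.44 = 0.6422 m.

0.6422


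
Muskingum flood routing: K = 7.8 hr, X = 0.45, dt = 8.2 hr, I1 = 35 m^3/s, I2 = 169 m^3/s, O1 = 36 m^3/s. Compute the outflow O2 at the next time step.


Muskingum coefficients:
denom = 2*K*(1-X) + dt = 2*7.8*(1-0.45) + 8.2 = 16.78.
C0 = (dt - 2*K*X)/denom = (8.2 - 2*7.8*0.45)/16.78 = 0.0703.
C1 = (dt + 2*K*X)/denom = (8.2 + 2*7.8*0.45)/16.78 = 0.907.
C2 = (2*K*(1-X) - dt)/denom = 0.0226.
O2 = C0*I2 + C1*I1 + C2*O1
   = 0.0703*169 + 0.907*35 + 0.0226*36
   = 44.45 m^3/s.

44.45


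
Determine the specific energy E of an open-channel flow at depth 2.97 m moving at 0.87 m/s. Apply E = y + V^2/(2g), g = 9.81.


Specific energy E = y + V^2/(2g).
Velocity head = V^2/(2g) = 0.87^2 / (2*9.81) = 0.7569 / 19.62 = 0.0386 m.
E = 2.97 + 0.0386 = 3.0086 m.

3.0086


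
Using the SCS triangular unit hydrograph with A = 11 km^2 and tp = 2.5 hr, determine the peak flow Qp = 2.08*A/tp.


SCS formula: Qp = 2.08 * A / tp.
Qp = 2.08 * 11 / 2.5
   = 22.88 / 2.5
   = 9.15 m^3/s per cm.

9.15


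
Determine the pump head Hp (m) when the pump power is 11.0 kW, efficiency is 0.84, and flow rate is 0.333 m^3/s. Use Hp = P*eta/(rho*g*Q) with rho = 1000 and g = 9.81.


Pump head formula: Hp = P * eta / (rho * g * Q).
Numerator: P * eta = 11.0 * 1000 * 0.84 = 9240.0 W.
Denominator: rho * g * Q = 1000 * 9.81 * 0.333 = 3266.73.
Hp = 9240.0 / 3266.73 = 2.83 m.

2.83


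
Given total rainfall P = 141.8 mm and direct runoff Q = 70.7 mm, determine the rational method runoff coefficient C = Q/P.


The runoff coefficient C = runoff depth / rainfall depth.
C = 70.7 / 141.8
  = 0.4986.

0.4986


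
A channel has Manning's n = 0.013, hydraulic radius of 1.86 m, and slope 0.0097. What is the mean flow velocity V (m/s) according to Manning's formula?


Manning's equation gives V = (1/n) * R^(2/3) * S^(1/2).
First, compute R^(2/3) = 1.86^(2/3) = 1.5124.
Next, S^(1/2) = 0.0097^(1/2) = 0.098489.
Then 1/n = 1/0.013 = 76.92.
V = 76.92 * 1.5124 * 0.098489 = 11.4582 m/s.

11.4582


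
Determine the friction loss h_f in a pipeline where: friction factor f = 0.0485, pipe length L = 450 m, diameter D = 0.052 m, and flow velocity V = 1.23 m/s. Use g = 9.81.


Darcy-Weisbach equation: h_f = f * (L/D) * V^2/(2g).
f * L/D = 0.0485 * 450/0.052 = 419.7115.
V^2/(2g) = 1.23^2 / (2*9.81) = 1.5129 / 19.62 = 0.0771 m.
h_f = 419.7115 * 0.0771 = 32.364 m.

32.364


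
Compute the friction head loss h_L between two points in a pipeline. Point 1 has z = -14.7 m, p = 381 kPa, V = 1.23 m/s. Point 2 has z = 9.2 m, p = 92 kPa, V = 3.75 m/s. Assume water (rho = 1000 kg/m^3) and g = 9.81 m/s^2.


Total head at each section: H = z + p/(rho*g) + V^2/(2g).
H1 = -14.7 + 381*1000/(1000*9.81) + 1.23^2/(2*9.81)
   = -14.7 + 38.838 + 0.0771
   = 24.215 m.
H2 = 9.2 + 92*1000/(1000*9.81) + 3.75^2/(2*9.81)
   = 9.2 + 9.378 + 0.7167
   = 19.295 m.
h_L = H1 - H2 = 24.215 - 19.295 = 4.92 m.

4.92


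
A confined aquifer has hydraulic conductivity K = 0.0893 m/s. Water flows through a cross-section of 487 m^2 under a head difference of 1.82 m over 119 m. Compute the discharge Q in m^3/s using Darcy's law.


Darcy's law: Q = K * A * i, where i = dh/L.
Hydraulic gradient i = 1.82 / 119 = 0.015294.
Q = 0.0893 * 487 * 0.015294
  = 0.6651 m^3/s.

0.6651


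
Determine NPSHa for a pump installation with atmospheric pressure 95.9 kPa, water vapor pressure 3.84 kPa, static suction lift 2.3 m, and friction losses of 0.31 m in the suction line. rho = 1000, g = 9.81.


NPSHa = p_atm/(rho*g) - z_s - hf_s - p_vap/(rho*g).
p_atm/(rho*g) = 95.9*1000 / (1000*9.81) = 9.776 m.
p_vap/(rho*g) = 3.84*1000 / (1000*9.81) = 0.391 m.
NPSHa = 9.776 - 2.3 - 0.31 - 0.391
      = 6.77 m.

6.77


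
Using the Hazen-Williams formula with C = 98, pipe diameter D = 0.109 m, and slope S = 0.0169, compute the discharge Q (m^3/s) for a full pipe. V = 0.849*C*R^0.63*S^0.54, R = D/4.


For a full circular pipe, R = D/4 = 0.109/4 = 0.0272 m.
V = 0.849 * 98 * 0.0272^0.63 * 0.0169^0.54
  = 0.849 * 98 * 0.103343 * 0.110423
  = 0.9495 m/s.
Pipe area A = pi*D^2/4 = pi*0.109^2/4 = 0.0093 m^2.
Q = A * V = 0.0093 * 0.9495 = 0.0089 m^3/s.

0.0089


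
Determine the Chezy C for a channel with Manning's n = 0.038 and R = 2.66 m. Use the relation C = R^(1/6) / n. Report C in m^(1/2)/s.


The Chezy coefficient relates to Manning's n through C = R^(1/6) / n.
R^(1/6) = 2.66^(1/6) = 1.177101.
C = 1.177101 / 0.038 = 30.98 m^(1/2)/s.

30.98


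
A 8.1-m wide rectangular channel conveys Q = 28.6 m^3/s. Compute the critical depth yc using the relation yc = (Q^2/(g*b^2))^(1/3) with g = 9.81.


Using yc = (Q^2 / (g * b^2))^(1/3):
Q^2 = 28.6^2 = 817.96.
g * b^2 = 9.81 * 8.1^2 = 9.81 * 65.61 = 643.63.
Q^2 / (g*b^2) = 817.96 / 643.63 = 1.2709.
yc = 1.2709^(1/3) = 1.0832 m.

1.0832


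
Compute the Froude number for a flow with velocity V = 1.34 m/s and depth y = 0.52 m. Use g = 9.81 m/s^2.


The Froude number is defined as Fr = V / sqrt(g*y).
g*y = 9.81 * 0.52 = 5.1012.
sqrt(g*y) = sqrt(5.1012) = 2.2586.
Fr = 1.34 / 2.2586 = 0.5933.

0.5933


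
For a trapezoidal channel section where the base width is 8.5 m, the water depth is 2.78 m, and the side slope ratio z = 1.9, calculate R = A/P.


For a trapezoidal section with side slope z:
A = (b + z*y)*y = (8.5 + 1.9*2.78)*2.78 = 38.314 m^2.
P = b + 2*y*sqrt(1 + z^2) = 8.5 + 2*2.78*sqrt(1 + 1.9^2) = 20.438 m.
R = A/P = 38.314 / 20.438 = 1.8747 m.

1.8747


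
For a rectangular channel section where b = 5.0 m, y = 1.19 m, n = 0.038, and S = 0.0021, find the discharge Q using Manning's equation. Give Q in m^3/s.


For a rectangular channel, the cross-sectional area A = b * y = 5.0 * 1.19 = 5.95 m^2.
The wetted perimeter P = b + 2y = 5.0 + 2*1.19 = 7.38 m.
Hydraulic radius R = A/P = 5.95/7.38 = 0.8062 m.
Velocity V = (1/n)*R^(2/3)*S^(1/2) = (1/0.038)*0.8062^(2/3)*0.0021^(1/2) = 1.0446 m/s.
Discharge Q = A * V = 5.95 * 1.0446 = 6.216 m^3/s.

6.216


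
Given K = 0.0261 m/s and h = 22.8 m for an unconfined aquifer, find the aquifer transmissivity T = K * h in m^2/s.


Transmissivity is defined as T = K * h.
T = 0.0261 * 22.8
  = 0.5951 m^2/s.

0.5951


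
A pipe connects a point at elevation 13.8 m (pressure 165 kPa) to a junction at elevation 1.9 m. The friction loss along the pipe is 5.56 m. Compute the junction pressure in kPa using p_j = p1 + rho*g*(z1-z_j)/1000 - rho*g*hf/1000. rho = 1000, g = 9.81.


Junction pressure: p_j = p1 + rho*g*(z1 - z_j)/1000 - rho*g*hf/1000.
Elevation term = 1000*9.81*(13.8 - 1.9)/1000 = 116.739 kPa.
Friction term = 1000*9.81*5.56/1000 = 54.544 kPa.
p_j = 165 + 116.739 - 54.544 = 227.2 kPa.

227.2


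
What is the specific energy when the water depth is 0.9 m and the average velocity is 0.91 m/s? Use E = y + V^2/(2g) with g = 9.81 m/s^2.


Specific energy E = y + V^2/(2g).
Velocity head = V^2/(2g) = 0.91^2 / (2*9.81) = 0.8281 / 19.62 = 0.0422 m.
E = 0.9 + 0.0422 = 0.9422 m.

0.9422


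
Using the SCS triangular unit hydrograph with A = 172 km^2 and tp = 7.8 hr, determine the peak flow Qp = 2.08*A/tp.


SCS formula: Qp = 2.08 * A / tp.
Qp = 2.08 * 172 / 7.8
   = 357.76 / 7.8
   = 45.87 m^3/s per cm.

45.87


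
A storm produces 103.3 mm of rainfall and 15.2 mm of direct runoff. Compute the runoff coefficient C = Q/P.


The runoff coefficient C = runoff depth / rainfall depth.
C = 15.2 / 103.3
  = 0.1471.

0.1471


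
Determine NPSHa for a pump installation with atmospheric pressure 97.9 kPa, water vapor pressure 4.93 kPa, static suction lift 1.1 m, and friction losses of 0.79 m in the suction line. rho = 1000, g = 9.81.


NPSHa = p_atm/(rho*g) - z_s - hf_s - p_vap/(rho*g).
p_atm/(rho*g) = 97.9*1000 / (1000*9.81) = 9.98 m.
p_vap/(rho*g) = 4.93*1000 / (1000*9.81) = 0.503 m.
NPSHa = 9.98 - 1.1 - 0.79 - 0.503
      = 7.59 m.

7.59


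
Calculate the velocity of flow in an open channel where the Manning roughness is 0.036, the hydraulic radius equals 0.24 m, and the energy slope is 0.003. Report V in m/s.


Manning's equation gives V = (1/n) * R^(2/3) * S^(1/2).
First, compute R^(2/3) = 0.24^(2/3) = 0.3862.
Next, S^(1/2) = 0.003^(1/2) = 0.054772.
Then 1/n = 1/0.036 = 27.78.
V = 27.78 * 0.3862 * 0.054772 = 0.5876 m/s.

0.5876


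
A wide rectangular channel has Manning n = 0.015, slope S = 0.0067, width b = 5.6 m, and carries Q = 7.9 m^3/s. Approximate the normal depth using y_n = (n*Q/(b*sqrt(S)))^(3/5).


We use the wide-channel approximation y_n = (n*Q/(b*sqrt(S)))^(3/5).
sqrt(S) = sqrt(0.0067) = 0.081854.
Numerator: n*Q = 0.015 * 7.9 = 0.1185.
Denominator: b*sqrt(S) = 5.6 * 0.081854 = 0.458382.
arg = 0.2585.
y_n = 0.2585^(3/5) = 0.4441 m.

0.4441


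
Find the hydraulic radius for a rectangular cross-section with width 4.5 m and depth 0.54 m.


For a rectangular section:
Flow area A = b * y = 4.5 * 0.54 = 2.43 m^2.
Wetted perimeter P = b + 2y = 4.5 + 2*0.54 = 5.58 m.
Hydraulic radius R = A/P = 2.43 / 5.58 = 0.4355 m.

0.4355


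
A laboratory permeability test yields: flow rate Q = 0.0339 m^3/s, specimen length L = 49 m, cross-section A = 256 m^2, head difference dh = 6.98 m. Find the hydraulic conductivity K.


From K = Q*L / (A*dh):
Numerator: Q*L = 0.0339 * 49 = 1.6611.
Denominator: A*dh = 256 * 6.98 = 1786.88.
K = 1.6611 / 1786.88 = 0.00093 m/s.

0.00093


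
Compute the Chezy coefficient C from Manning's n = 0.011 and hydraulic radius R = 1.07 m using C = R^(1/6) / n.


The Chezy coefficient relates to Manning's n through C = R^(1/6) / n.
R^(1/6) = 1.07^(1/6) = 1.01134.
C = 1.01134 / 0.011 = 91.94 m^(1/2)/s.

91.94


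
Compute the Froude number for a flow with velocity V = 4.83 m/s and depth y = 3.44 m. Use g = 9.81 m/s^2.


The Froude number is defined as Fr = V / sqrt(g*y).
g*y = 9.81 * 3.44 = 33.7464.
sqrt(g*y) = sqrt(33.7464) = 5.8092.
Fr = 4.83 / 5.8092 = 0.8314.

0.8314


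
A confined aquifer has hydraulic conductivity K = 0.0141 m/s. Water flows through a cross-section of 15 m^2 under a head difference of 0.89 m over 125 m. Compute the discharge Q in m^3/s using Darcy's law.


Darcy's law: Q = K * A * i, where i = dh/L.
Hydraulic gradient i = 0.89 / 125 = 0.00712.
Q = 0.0141 * 15 * 0.00712
  = 0.0015 m^3/s.

0.0015


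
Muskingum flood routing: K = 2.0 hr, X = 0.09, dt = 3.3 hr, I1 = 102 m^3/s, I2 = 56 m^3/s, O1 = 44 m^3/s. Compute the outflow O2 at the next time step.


Muskingum coefficients:
denom = 2*K*(1-X) + dt = 2*2.0*(1-0.09) + 3.3 = 6.94.
C0 = (dt - 2*K*X)/denom = (3.3 - 2*2.0*0.09)/6.94 = 0.4236.
C1 = (dt + 2*K*X)/denom = (3.3 + 2*2.0*0.09)/6.94 = 0.5274.
C2 = (2*K*(1-X) - dt)/denom = 0.049.
O2 = C0*I2 + C1*I1 + C2*O1
   = 0.4236*56 + 0.5274*102 + 0.049*44
   = 79.67 m^3/s.

79.67


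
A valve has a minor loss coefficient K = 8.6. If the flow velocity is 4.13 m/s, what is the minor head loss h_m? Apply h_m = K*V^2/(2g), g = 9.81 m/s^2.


Minor loss formula: h_m = K * V^2/(2g).
V^2 = 4.13^2 = 17.0569.
V^2/(2g) = 17.0569 / 19.62 = 0.8694 m.
h_m = 8.6 * 0.8694 = 7.4765 m.

7.4765


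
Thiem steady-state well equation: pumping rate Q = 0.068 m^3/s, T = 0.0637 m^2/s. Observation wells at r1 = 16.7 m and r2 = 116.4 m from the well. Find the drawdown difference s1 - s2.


Thiem equation: s1 - s2 = Q/(2*pi*T) * ln(r2/r1).
ln(r2/r1) = ln(116.4/16.7) = 1.9416.
Q/(2*pi*T) = 0.068 / (2*pi*0.0637) = 0.068 / 0.4002 = 0.1699.
s1 - s2 = 0.1699 * 1.9416 = 0.3299 m.

0.3299


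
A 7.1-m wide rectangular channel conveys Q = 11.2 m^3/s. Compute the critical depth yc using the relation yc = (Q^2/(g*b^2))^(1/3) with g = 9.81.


Using yc = (Q^2 / (g * b^2))^(1/3):
Q^2 = 11.2^2 = 125.44.
g * b^2 = 9.81 * 7.1^2 = 9.81 * 50.41 = 494.52.
Q^2 / (g*b^2) = 125.44 / 494.52 = 0.2537.
yc = 0.2537^(1/3) = 0.633 m.

0.633


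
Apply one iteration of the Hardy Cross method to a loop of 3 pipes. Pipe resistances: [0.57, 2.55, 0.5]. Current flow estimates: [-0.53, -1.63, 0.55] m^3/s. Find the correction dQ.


Numerator terms (r*Q*|Q|): 0.57*-0.53*|-0.53| = -0.1601; 2.55*-1.63*|-1.63| = -6.7751; 0.5*0.55*|0.55| = 0.1513.
Sum of numerator = -6.784.
Denominator terms (r*|Q|): 0.57*|-0.53| = 0.3021; 2.55*|-1.63| = 4.1565; 0.5*|0.55| = 0.275.
2 * sum of denominator = 2 * 4.7336 = 9.4672.
dQ = --6.784 / 9.4672 = 0.7166 m^3/s.

0.7166


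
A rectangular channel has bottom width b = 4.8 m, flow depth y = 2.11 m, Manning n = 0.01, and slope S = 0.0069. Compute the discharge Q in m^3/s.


For a rectangular channel, the cross-sectional area A = b * y = 4.8 * 2.11 = 10.13 m^2.
The wetted perimeter P = b + 2y = 4.8 + 2*2.11 = 9.02 m.
Hydraulic radius R = A/P = 10.13/9.02 = 1.1228 m.
Velocity V = (1/n)*R^(2/3)*S^(1/2) = (1/0.01)*1.1228^(2/3)*0.0069^(1/2) = 8.9737 m/s.
Discharge Q = A * V = 10.13 * 8.9737 = 90.885 m^3/s.

90.885


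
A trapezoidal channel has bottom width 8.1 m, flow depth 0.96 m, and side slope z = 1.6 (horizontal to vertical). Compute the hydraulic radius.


For a trapezoidal section with side slope z:
A = (b + z*y)*y = (8.1 + 1.6*0.96)*0.96 = 9.251 m^2.
P = b + 2*y*sqrt(1 + z^2) = 8.1 + 2*0.96*sqrt(1 + 1.6^2) = 11.723 m.
R = A/P = 9.251 / 11.723 = 0.7891 m.

0.7891


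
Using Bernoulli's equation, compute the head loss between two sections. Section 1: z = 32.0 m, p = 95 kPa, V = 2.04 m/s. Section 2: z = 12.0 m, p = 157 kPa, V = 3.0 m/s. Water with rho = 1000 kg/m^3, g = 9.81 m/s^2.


Total head at each section: H = z + p/(rho*g) + V^2/(2g).
H1 = 32.0 + 95*1000/(1000*9.81) + 2.04^2/(2*9.81)
   = 32.0 + 9.684 + 0.2121
   = 41.896 m.
H2 = 12.0 + 157*1000/(1000*9.81) + 3.0^2/(2*9.81)
   = 12.0 + 16.004 + 0.4587
   = 28.463 m.
h_L = H1 - H2 = 41.896 - 28.463 = 13.433 m.

13.433


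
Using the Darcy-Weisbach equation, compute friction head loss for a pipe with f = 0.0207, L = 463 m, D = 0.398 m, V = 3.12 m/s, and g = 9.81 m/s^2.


Darcy-Weisbach equation: h_f = f * (L/D) * V^2/(2g).
f * L/D = 0.0207 * 463/0.398 = 24.0807.
V^2/(2g) = 3.12^2 / (2*9.81) = 9.7344 / 19.62 = 0.4961 m.
h_f = 24.0807 * 0.4961 = 11.948 m.

11.948


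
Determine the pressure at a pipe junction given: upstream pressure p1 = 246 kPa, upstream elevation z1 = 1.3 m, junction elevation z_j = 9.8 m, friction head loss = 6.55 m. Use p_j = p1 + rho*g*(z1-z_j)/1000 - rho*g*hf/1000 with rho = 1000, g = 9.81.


Junction pressure: p_j = p1 + rho*g*(z1 - z_j)/1000 - rho*g*hf/1000.
Elevation term = 1000*9.81*(1.3 - 9.8)/1000 = -83.385 kPa.
Friction term = 1000*9.81*6.55/1000 = 64.255 kPa.
p_j = 246 + -83.385 - 64.255 = 98.36 kPa.

98.36


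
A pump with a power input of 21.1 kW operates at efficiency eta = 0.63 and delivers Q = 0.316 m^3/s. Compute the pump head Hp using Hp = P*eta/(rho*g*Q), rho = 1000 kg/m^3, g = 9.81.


Pump head formula: Hp = P * eta / (rho * g * Q).
Numerator: P * eta = 21.1 * 1000 * 0.63 = 13293.0 W.
Denominator: rho * g * Q = 1000 * 9.81 * 0.316 = 3099.96.
Hp = 13293.0 / 3099.96 = 4.29 m.

4.29


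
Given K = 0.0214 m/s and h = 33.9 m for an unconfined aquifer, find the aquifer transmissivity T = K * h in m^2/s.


Transmissivity is defined as T = K * h.
T = 0.0214 * 33.9
  = 0.7255 m^2/s.

0.7255


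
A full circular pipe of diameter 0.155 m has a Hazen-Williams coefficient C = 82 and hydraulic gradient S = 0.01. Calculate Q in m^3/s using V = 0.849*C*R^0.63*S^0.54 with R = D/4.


For a full circular pipe, R = D/4 = 0.155/4 = 0.0387 m.
V = 0.849 * 82 * 0.0387^0.63 * 0.01^0.54
  = 0.849 * 82 * 0.129006 * 0.083176
  = 0.747 m/s.
Pipe area A = pi*D^2/4 = pi*0.155^2/4 = 0.0189 m^2.
Q = A * V = 0.0189 * 0.747 = 0.0141 m^3/s.

0.0141


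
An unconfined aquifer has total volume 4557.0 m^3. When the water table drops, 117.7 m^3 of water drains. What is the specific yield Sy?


Specific yield Sy = Volume drained / Total volume.
Sy = 117.7 / 4557.0
   = 0.0258.

0.0258


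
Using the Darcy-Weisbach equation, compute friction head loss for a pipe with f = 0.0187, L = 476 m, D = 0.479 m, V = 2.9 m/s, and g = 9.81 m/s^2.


Darcy-Weisbach equation: h_f = f * (L/D) * V^2/(2g).
f * L/D = 0.0187 * 476/0.479 = 18.5829.
V^2/(2g) = 2.9^2 / (2*9.81) = 8.41 / 19.62 = 0.4286 m.
h_f = 18.5829 * 0.4286 = 7.965 m.

7.965


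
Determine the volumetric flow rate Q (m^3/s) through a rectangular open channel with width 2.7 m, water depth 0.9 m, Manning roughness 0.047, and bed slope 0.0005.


For a rectangular channel, the cross-sectional area A = b * y = 2.7 * 0.9 = 2.43 m^2.
The wetted perimeter P = b + 2y = 2.7 + 2*0.9 = 4.5 m.
Hydraulic radius R = A/P = 2.43/4.5 = 0.54 m.
Velocity V = (1/n)*R^(2/3)*S^(1/2) = (1/0.047)*0.54^(2/3)*0.0005^(1/2) = 0.3155 m/s.
Discharge Q = A * V = 2.43 * 0.3155 = 0.767 m^3/s.

0.767


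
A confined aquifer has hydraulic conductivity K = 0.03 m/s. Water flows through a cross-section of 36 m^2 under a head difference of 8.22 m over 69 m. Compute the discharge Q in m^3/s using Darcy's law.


Darcy's law: Q = K * A * i, where i = dh/L.
Hydraulic gradient i = 8.22 / 69 = 0.11913.
Q = 0.03 * 36 * 0.11913
  = 0.1287 m^3/s.

0.1287


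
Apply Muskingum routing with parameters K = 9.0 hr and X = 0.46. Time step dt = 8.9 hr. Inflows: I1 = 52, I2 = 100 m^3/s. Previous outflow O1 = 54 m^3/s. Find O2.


Muskingum coefficients:
denom = 2*K*(1-X) + dt = 2*9.0*(1-0.46) + 8.9 = 18.62.
C0 = (dt - 2*K*X)/denom = (8.9 - 2*9.0*0.46)/18.62 = 0.0333.
C1 = (dt + 2*K*X)/denom = (8.9 + 2*9.0*0.46)/18.62 = 0.9227.
C2 = (2*K*(1-X) - dt)/denom = 0.044.
O2 = C0*I2 + C1*I1 + C2*O1
   = 0.0333*100 + 0.9227*52 + 0.044*54
   = 53.69 m^3/s.

53.69


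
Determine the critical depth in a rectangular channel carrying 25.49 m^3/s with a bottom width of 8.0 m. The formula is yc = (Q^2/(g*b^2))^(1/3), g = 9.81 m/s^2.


Using yc = (Q^2 / (g * b^2))^(1/3):
Q^2 = 25.49^2 = 649.74.
g * b^2 = 9.81 * 8.0^2 = 9.81 * 64.0 = 627.84.
Q^2 / (g*b^2) = 649.74 / 627.84 = 1.0349.
yc = 1.0349^(1/3) = 1.0115 m.

1.0115


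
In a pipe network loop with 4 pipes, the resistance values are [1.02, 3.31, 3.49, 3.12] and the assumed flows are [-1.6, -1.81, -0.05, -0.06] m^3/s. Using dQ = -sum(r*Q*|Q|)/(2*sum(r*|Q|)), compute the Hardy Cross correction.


Numerator terms (r*Q*|Q|): 1.02*-1.6*|-1.6| = -2.6112; 3.31*-1.81*|-1.81| = -10.8439; 3.49*-0.05*|-0.05| = -0.0087; 3.12*-0.06*|-0.06| = -0.0112.
Sum of numerator = -13.475.
Denominator terms (r*|Q|): 1.02*|-1.6| = 1.632; 3.31*|-1.81| = 5.9911; 3.49*|-0.05| = 0.1745; 3.12*|-0.06| = 0.1872.
2 * sum of denominator = 2 * 7.9848 = 15.9696.
dQ = --13.475 / 15.9696 = 0.8438 m^3/s.

0.8438


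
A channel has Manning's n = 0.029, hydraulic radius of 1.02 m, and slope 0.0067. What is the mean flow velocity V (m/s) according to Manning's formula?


Manning's equation gives V = (1/n) * R^(2/3) * S^(1/2).
First, compute R^(2/3) = 1.02^(2/3) = 1.0133.
Next, S^(1/2) = 0.0067^(1/2) = 0.081854.
Then 1/n = 1/0.029 = 34.48.
V = 34.48 * 1.0133 * 0.081854 = 2.86 m/s.

2.86


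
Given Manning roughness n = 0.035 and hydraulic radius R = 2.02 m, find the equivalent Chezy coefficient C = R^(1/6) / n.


The Chezy coefficient relates to Manning's n through C = R^(1/6) / n.
R^(1/6) = 2.02^(1/6) = 1.124325.
C = 1.124325 / 0.035 = 32.12 m^(1/2)/s.

32.12


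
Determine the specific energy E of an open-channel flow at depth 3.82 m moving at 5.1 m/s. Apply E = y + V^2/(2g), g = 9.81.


Specific energy E = y + V^2/(2g).
Velocity head = V^2/(2g) = 5.1^2 / (2*9.81) = 26.01 / 19.62 = 1.3257 m.
E = 3.82 + 1.3257 = 5.1457 m.

5.1457


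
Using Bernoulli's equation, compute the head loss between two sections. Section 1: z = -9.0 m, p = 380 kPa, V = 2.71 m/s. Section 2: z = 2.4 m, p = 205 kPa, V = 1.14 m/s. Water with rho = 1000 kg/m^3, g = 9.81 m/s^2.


Total head at each section: H = z + p/(rho*g) + V^2/(2g).
H1 = -9.0 + 380*1000/(1000*9.81) + 2.71^2/(2*9.81)
   = -9.0 + 38.736 + 0.3743
   = 30.11 m.
H2 = 2.4 + 205*1000/(1000*9.81) + 1.14^2/(2*9.81)
   = 2.4 + 20.897 + 0.0662
   = 23.363 m.
h_L = H1 - H2 = 30.11 - 23.363 = 6.747 m.

6.747


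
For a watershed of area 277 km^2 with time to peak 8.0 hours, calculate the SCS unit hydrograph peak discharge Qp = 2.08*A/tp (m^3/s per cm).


SCS formula: Qp = 2.08 * A / tp.
Qp = 2.08 * 277 / 8.0
   = 576.16 / 8.0
   = 72.02 m^3/s per cm.

72.02


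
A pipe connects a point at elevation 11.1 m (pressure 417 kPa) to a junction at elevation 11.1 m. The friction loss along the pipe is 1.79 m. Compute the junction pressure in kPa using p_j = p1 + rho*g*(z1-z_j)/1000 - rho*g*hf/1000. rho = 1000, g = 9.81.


Junction pressure: p_j = p1 + rho*g*(z1 - z_j)/1000 - rho*g*hf/1000.
Elevation term = 1000*9.81*(11.1 - 11.1)/1000 = 0.0 kPa.
Friction term = 1000*9.81*1.79/1000 = 17.56 kPa.
p_j = 417 + 0.0 - 17.56 = 399.44 kPa.

399.44


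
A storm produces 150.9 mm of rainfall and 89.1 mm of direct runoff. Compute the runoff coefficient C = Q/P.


The runoff coefficient C = runoff depth / rainfall depth.
C = 89.1 / 150.9
  = 0.5905.

0.5905


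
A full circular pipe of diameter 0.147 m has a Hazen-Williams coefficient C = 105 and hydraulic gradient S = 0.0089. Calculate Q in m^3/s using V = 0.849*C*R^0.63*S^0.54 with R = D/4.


For a full circular pipe, R = D/4 = 0.147/4 = 0.0367 m.
V = 0.849 * 105 * 0.0367^0.63 * 0.0089^0.54
  = 0.849 * 105 * 0.124771 * 0.078104
  = 0.8687 m/s.
Pipe area A = pi*D^2/4 = pi*0.147^2/4 = 0.017 m^2.
Q = A * V = 0.017 * 0.8687 = 0.0147 m^3/s.

0.0147


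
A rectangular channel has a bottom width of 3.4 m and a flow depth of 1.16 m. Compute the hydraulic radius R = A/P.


For a rectangular section:
Flow area A = b * y = 3.4 * 1.16 = 3.94 m^2.
Wetted perimeter P = b + 2y = 3.4 + 2*1.16 = 5.72 m.
Hydraulic radius R = A/P = 3.94 / 5.72 = 0.6895 m.

0.6895


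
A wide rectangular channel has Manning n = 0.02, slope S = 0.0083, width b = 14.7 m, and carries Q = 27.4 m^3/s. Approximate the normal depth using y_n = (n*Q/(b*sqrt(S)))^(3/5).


We use the wide-channel approximation y_n = (n*Q/(b*sqrt(S)))^(3/5).
sqrt(S) = sqrt(0.0083) = 0.091104.
Numerator: n*Q = 0.02 * 27.4 = 0.548.
Denominator: b*sqrt(S) = 14.7 * 0.091104 = 1.339229.
arg = 0.4092.
y_n = 0.4092^(3/5) = 0.585 m.

0.585


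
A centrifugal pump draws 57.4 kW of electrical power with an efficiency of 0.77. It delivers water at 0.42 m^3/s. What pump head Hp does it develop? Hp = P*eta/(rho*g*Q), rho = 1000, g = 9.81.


Pump head formula: Hp = P * eta / (rho * g * Q).
Numerator: P * eta = 57.4 * 1000 * 0.77 = 44198.0 W.
Denominator: rho * g * Q = 1000 * 9.81 * 0.42 = 4120.2.
Hp = 44198.0 / 4120.2 = 10.73 m.

10.73


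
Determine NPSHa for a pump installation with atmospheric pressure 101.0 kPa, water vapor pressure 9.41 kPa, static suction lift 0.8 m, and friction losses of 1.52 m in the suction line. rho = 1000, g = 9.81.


NPSHa = p_atm/(rho*g) - z_s - hf_s - p_vap/(rho*g).
p_atm/(rho*g) = 101.0*1000 / (1000*9.81) = 10.296 m.
p_vap/(rho*g) = 9.41*1000 / (1000*9.81) = 0.959 m.
NPSHa = 10.296 - 0.8 - 1.52 - 0.959
      = 7.02 m.

7.02


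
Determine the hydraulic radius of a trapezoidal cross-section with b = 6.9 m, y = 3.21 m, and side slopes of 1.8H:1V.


For a trapezoidal section with side slope z:
A = (b + z*y)*y = (6.9 + 1.8*3.21)*3.21 = 40.696 m^2.
P = b + 2*y*sqrt(1 + z^2) = 6.9 + 2*3.21*sqrt(1 + 1.8^2) = 20.12 m.
R = A/P = 40.696 / 20.12 = 2.0227 m.

2.0227


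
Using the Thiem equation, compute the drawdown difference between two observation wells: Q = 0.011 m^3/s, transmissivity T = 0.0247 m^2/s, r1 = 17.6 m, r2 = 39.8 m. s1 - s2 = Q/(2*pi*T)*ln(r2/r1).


Thiem equation: s1 - s2 = Q/(2*pi*T) * ln(r2/r1).
ln(r2/r1) = ln(39.8/17.6) = 0.816.
Q/(2*pi*T) = 0.011 / (2*pi*0.0247) = 0.011 / 0.1552 = 0.0709.
s1 - s2 = 0.0709 * 0.816 = 0.0578 m.

0.0578


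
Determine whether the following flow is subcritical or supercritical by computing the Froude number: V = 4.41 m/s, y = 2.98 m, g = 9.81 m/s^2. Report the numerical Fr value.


The Froude number is defined as Fr = V / sqrt(g*y).
g*y = 9.81 * 2.98 = 29.2338.
sqrt(g*y) = sqrt(29.2338) = 5.4068.
Fr = 4.41 / 5.4068 = 0.8156.
Since Fr < 1, the flow is subcritical.

0.8156


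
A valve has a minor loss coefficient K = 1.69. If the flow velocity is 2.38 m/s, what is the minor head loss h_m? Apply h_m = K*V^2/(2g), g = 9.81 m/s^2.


Minor loss formula: h_m = K * V^2/(2g).
V^2 = 2.38^2 = 5.6644.
V^2/(2g) = 5.6644 / 19.62 = 0.2887 m.
h_m = 1.69 * 0.2887 = 0.4879 m.

0.4879


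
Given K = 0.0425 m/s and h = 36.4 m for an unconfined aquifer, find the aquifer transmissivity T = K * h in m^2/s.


Transmissivity is defined as T = K * h.
T = 0.0425 * 36.4
  = 1.547 m^2/s.

1.547


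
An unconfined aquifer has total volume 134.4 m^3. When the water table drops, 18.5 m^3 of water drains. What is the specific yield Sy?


Specific yield Sy = Volume drained / Total volume.
Sy = 18.5 / 134.4
   = 0.1376.

0.1376


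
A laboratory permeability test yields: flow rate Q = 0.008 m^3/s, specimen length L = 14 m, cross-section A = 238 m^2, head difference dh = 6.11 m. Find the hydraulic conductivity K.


From K = Q*L / (A*dh):
Numerator: Q*L = 0.008 * 14 = 0.112.
Denominator: A*dh = 238 * 6.11 = 1454.18.
K = 0.112 / 1454.18 = 7.7e-05 m/s.

7.7e-05


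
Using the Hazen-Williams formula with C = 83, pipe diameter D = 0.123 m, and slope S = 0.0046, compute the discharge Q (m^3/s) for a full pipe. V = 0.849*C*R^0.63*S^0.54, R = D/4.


For a full circular pipe, R = D/4 = 0.123/4 = 0.0307 m.
V = 0.849 * 83 * 0.0307^0.63 * 0.0046^0.54
  = 0.849 * 83 * 0.111517 * 0.054688
  = 0.4298 m/s.
Pipe area A = pi*D^2/4 = pi*0.123^2/4 = 0.0119 m^2.
Q = A * V = 0.0119 * 0.4298 = 0.0051 m^3/s.

0.0051


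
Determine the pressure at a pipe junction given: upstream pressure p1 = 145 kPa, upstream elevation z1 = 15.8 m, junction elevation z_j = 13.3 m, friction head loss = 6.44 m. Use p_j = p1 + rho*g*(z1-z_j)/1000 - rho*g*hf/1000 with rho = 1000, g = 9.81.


Junction pressure: p_j = p1 + rho*g*(z1 - z_j)/1000 - rho*g*hf/1000.
Elevation term = 1000*9.81*(15.8 - 13.3)/1000 = 24.525 kPa.
Friction term = 1000*9.81*6.44/1000 = 63.176 kPa.
p_j = 145 + 24.525 - 63.176 = 106.35 kPa.

106.35


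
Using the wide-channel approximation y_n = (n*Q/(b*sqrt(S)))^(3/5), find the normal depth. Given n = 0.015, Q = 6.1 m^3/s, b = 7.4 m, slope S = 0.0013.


We use the wide-channel approximation y_n = (n*Q/(b*sqrt(S)))^(3/5).
sqrt(S) = sqrt(0.0013) = 0.036056.
Numerator: n*Q = 0.015 * 6.1 = 0.0915.
Denominator: b*sqrt(S) = 7.4 * 0.036056 = 0.266814.
arg = 0.3429.
y_n = 0.3429^(3/5) = 0.5262 m.

0.5262


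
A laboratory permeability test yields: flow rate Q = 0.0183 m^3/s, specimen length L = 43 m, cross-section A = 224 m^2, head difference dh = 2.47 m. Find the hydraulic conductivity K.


From K = Q*L / (A*dh):
Numerator: Q*L = 0.0183 * 43 = 0.7869.
Denominator: A*dh = 224 * 2.47 = 553.28.
K = 0.7869 / 553.28 = 0.001422 m/s.

0.001422


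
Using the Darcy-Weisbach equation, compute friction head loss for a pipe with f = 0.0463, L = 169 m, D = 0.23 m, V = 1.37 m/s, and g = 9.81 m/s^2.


Darcy-Weisbach equation: h_f = f * (L/D) * V^2/(2g).
f * L/D = 0.0463 * 169/0.23 = 34.0204.
V^2/(2g) = 1.37^2 / (2*9.81) = 1.8769 / 19.62 = 0.0957 m.
h_f = 34.0204 * 0.0957 = 3.254 m.

3.254


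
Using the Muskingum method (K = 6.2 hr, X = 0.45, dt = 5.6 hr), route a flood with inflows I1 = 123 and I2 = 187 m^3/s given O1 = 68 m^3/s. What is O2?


Muskingum coefficients:
denom = 2*K*(1-X) + dt = 2*6.2*(1-0.45) + 5.6 = 12.42.
C0 = (dt - 2*K*X)/denom = (5.6 - 2*6.2*0.45)/12.42 = 0.0016.
C1 = (dt + 2*K*X)/denom = (5.6 + 2*6.2*0.45)/12.42 = 0.9002.
C2 = (2*K*(1-X) - dt)/denom = 0.0982.
O2 = C0*I2 + C1*I1 + C2*O1
   = 0.0016*187 + 0.9002*123 + 0.0982*68
   = 117.7 m^3/s.

117.7


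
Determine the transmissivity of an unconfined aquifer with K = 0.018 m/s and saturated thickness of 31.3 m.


Transmissivity is defined as T = K * h.
T = 0.018 * 31.3
  = 0.5634 m^2/s.

0.5634


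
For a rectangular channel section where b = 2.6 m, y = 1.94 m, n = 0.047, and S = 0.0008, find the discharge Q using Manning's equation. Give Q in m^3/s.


For a rectangular channel, the cross-sectional area A = b * y = 2.6 * 1.94 = 5.04 m^2.
The wetted perimeter P = b + 2y = 2.6 + 2*1.94 = 6.48 m.
Hydraulic radius R = A/P = 5.04/6.48 = 0.7784 m.
Velocity V = (1/n)*R^(2/3)*S^(1/2) = (1/0.047)*0.7784^(2/3)*0.0008^(1/2) = 0.5092 m/s.
Discharge Q = A * V = 5.04 * 0.5092 = 2.569 m^3/s.

2.569


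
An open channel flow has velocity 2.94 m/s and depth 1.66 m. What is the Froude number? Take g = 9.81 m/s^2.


The Froude number is defined as Fr = V / sqrt(g*y).
g*y = 9.81 * 1.66 = 16.2846.
sqrt(g*y) = sqrt(16.2846) = 4.0354.
Fr = 2.94 / 4.0354 = 0.7285.

0.7285


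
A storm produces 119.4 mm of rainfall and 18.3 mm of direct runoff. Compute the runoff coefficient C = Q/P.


The runoff coefficient C = runoff depth / rainfall depth.
C = 18.3 / 119.4
  = 0.1533.

0.1533


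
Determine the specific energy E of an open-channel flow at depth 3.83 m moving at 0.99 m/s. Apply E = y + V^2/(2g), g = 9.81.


Specific energy E = y + V^2/(2g).
Velocity head = V^2/(2g) = 0.99^2 / (2*9.81) = 0.9801 / 19.62 = 0.05 m.
E = 3.83 + 0.05 = 3.88 m.

3.88


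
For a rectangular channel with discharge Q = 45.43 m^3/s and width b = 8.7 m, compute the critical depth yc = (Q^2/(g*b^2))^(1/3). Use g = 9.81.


Using yc = (Q^2 / (g * b^2))^(1/3):
Q^2 = 45.43^2 = 2063.88.
g * b^2 = 9.81 * 8.7^2 = 9.81 * 75.69 = 742.52.
Q^2 / (g*b^2) = 2063.88 / 742.52 = 2.7796.
yc = 2.7796^(1/3) = 1.406 m.

1.406


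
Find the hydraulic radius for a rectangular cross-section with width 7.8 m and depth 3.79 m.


For a rectangular section:
Flow area A = b * y = 7.8 * 3.79 = 29.56 m^2.
Wetted perimeter P = b + 2y = 7.8 + 2*3.79 = 15.38 m.
Hydraulic radius R = A/P = 29.56 / 15.38 = 1.9221 m.

1.9221


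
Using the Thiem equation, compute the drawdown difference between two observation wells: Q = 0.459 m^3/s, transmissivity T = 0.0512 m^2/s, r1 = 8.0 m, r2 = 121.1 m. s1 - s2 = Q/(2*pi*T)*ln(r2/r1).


Thiem equation: s1 - s2 = Q/(2*pi*T) * ln(r2/r1).
ln(r2/r1) = ln(121.1/8.0) = 2.7172.
Q/(2*pi*T) = 0.459 / (2*pi*0.0512) = 0.459 / 0.3217 = 1.4268.
s1 - s2 = 1.4268 * 2.7172 = 3.8769 m.

3.8769


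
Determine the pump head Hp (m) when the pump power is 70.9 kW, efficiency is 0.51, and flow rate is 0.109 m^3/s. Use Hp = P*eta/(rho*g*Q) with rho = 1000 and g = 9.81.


Pump head formula: Hp = P * eta / (rho * g * Q).
Numerator: P * eta = 70.9 * 1000 * 0.51 = 36159.0 W.
Denominator: rho * g * Q = 1000 * 9.81 * 0.109 = 1069.29.
Hp = 36159.0 / 1069.29 = 33.82 m.

33.82


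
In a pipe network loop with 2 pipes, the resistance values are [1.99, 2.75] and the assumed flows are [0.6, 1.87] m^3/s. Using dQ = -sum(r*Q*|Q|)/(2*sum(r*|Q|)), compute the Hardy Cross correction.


Numerator terms (r*Q*|Q|): 1.99*0.6*|0.6| = 0.7164; 2.75*1.87*|1.87| = 9.6165.
Sum of numerator = 10.3329.
Denominator terms (r*|Q|): 1.99*|0.6| = 1.194; 2.75*|1.87| = 5.1425.
2 * sum of denominator = 2 * 6.3365 = 12.673.
dQ = -10.3329 / 12.673 = -0.8153 m^3/s.

-0.8153


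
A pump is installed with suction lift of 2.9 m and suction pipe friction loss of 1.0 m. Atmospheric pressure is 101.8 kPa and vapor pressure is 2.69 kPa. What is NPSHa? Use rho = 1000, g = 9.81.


NPSHa = p_atm/(rho*g) - z_s - hf_s - p_vap/(rho*g).
p_atm/(rho*g) = 101.8*1000 / (1000*9.81) = 10.377 m.
p_vap/(rho*g) = 2.69*1000 / (1000*9.81) = 0.274 m.
NPSHa = 10.377 - 2.9 - 1.0 - 0.274
      = 6.2 m.

6.2


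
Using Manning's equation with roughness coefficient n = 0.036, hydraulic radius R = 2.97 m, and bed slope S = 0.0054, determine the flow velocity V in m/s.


Manning's equation gives V = (1/n) * R^(2/3) * S^(1/2).
First, compute R^(2/3) = 2.97^(2/3) = 2.0662.
Next, S^(1/2) = 0.0054^(1/2) = 0.073485.
Then 1/n = 1/0.036 = 27.78.
V = 27.78 * 2.0662 * 0.073485 = 4.2176 m/s.

4.2176
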